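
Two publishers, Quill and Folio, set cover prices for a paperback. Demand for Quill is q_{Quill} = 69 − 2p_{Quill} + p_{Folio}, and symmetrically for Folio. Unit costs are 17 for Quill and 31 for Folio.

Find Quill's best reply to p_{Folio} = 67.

42.5

Quill's profit: π = (p_{Quill} − 17)(69 − 2p_{Quill} + p_{Folio}).
∂π/∂p_{Quill} = 103 − 4p_{Quill} + p_{Folio} = 0 ⇒ p_{Quill} = 25.75 + 0.25p_{Folio}.
At p_{Folio} = 67: p_{Quill} = 25.75 + 0.25·67 = 42.5.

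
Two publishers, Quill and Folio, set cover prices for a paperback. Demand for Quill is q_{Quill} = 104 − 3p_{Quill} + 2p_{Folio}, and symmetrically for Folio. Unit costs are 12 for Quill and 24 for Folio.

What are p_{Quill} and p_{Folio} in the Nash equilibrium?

Quill's profit: π = (p_{Quill} − 12)(104 − 3p_{Quill} + 2p_{Folio}).
∂π/∂p_{Quill} = 140 − 6p_{Quill} + 2p_{Folio} = 0 ⇒ p_{Quill} = 70/3 + (1/3)p_{Folio}.
Similarly p_{Folio} = 88/3 + (1/3)p_{Quill}.
Plugging p_{Folio} into Quill's best response: p_{Quill} = 70/3 + (1/3)(88/3 + (1/3)p_{Quill}) ⇒ (8/9)p_{Quill} = 298/9, so p_{Quill} = 37.25.
Then p_{Folio} = 88/3 + (1/3)·37.25 = 41.75.

37.25, 41.75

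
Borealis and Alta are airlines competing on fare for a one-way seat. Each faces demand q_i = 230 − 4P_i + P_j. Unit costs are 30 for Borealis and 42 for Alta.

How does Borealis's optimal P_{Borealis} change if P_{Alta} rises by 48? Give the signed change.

6

Borealis's profit: π = (P_{Borealis} − 30)(230 − 4P_{Borealis} + P_{Alta}).
∂π/∂P_{Borealis} = 350 − 8P_{Borealis} + P_{Alta} = 0 ⇒ P_{Borealis} = 43.75 + 0.125P_{Alta}.
The reaction-function slope is 0.125, so a 48-unit rise in P_{Alta} moves P_{Borealis} by 0.125 × 48 = 6. Borealis's best response rises — the actions are strategic complements.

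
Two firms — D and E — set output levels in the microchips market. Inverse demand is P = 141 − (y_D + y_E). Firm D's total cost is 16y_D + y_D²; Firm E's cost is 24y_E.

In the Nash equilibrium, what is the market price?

73

Firm D's profit: π = y_D(141 − (y_D + y_E)) − 16y_D − y_D².
∂π/∂y_D = 125 − 4y_D − y_E = 0, so y_D = 31.25 − 0.25y_E.
For E: ∂π/∂y_E = 117 − 2y_E − y_D = 0 ⇒ y_E = 58.5 − 0.5y_D.
Substituting the second reaction function into the first: y_D = 31.25 − 0.25(58.5 − 0.5y_D), which gives 0.875y_D = 16.625 ⇒ y_D = 19.
Then y_E = 58.5 − 0.5·19 = 49.
Equilibrium price: P = 141 − 68 = 73.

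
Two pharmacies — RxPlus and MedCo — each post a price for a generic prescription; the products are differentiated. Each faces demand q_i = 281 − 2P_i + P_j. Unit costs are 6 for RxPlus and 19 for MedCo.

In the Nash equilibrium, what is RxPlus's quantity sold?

RxPlus's profit: π = (P_{RxPlus} − 6)(281 − 2P_{RxPlus} + P_{MedCo}).
∂π/∂P_{RxPlus} = 293 − 4P_{RxPlus} + P_{MedCo} = 0 ⇒ P_{RxPlus} = 73.25 + 0.25P_{MedCo}.
Similarly P_{MedCo} = 79.75 + 0.25P_{RxPlus}.
Substituting the second reaction function into the first: P_{RxPlus} = 73.25 + 0.25(79.75 + 0.25P_{RxPlus}), which gives 0.9375P_{RxPlus} = 93.1875 ⇒ P_{RxPlus} = 99.4.
Then P_{MedCo} = 79.75 + 0.25·99.4 = 104.6.
q_{RxPlus} = 281 − 2·99.4 + 104.6 = 186.8.

186.8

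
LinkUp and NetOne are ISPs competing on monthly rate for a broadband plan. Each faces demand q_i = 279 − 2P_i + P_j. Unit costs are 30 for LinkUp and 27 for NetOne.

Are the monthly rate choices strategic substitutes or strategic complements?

strategic complements

LinkUp's profit: π = (P_{LinkUp} − 30)(279 − 2P_{LinkUp} + P_{NetOne}).
∂π/∂P_{LinkUp} = 339 − 4P_{LinkUp} + P_{NetOne} = 0 ⇒ P_{LinkUp} = 84.75 + 0.25P_{NetOne}.
The best-response slope dP_{LinkUp}/dP_{NetOne} = 0.25 > 0: the reaction function is upward-sloping, so the choices are strategic complements.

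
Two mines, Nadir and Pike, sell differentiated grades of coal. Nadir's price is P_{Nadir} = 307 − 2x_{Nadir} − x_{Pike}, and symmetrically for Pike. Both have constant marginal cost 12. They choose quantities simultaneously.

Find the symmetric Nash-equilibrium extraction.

59

Mine Nadir's profit: π = x_{Nadir}(307 − 2x_{Nadir} − x_{Pike}) − 12x_{Nadir}.
∂π/∂x_{Nadir} = 295 − 4x_{Nadir} − x_{Pike} = 0 ⇒ x_{Nadir} = 73.75 − 0.25x_{Pike}.
By symmetry x_{Pike} = x_{Nadir}; substituting into the reaction function, 1.25x_{Nadir} = 73.75 and x_{Nadir} = 59.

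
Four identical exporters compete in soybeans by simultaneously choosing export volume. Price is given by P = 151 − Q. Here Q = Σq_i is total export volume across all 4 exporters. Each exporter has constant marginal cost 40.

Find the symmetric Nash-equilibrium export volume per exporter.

22.2

A representative exporter's profit is π_i = q_i(151 − Q) − 40q_i, with Q = q_i + Σ_{j≠i} q_j.
First-order condition: 111 − 2q_i − Σ_{j≠i} q_j = 0.
With identical exporters, set every q_j = q: then 111 − 2q − 3q = 0, i.e. q = 111/5 = 22.2.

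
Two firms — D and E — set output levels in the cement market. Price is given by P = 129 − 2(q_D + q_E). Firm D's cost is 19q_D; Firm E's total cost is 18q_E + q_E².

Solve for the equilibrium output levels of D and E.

21.9, 11.2

Firm D's profit: π = q_D(129 − 2(q_D + q_E)) − 19q_D.
∂π/∂q_D = 110 − 4q_D − 2q_E = 0, so q_D = 27.5 − 0.5q_E.
For E: ∂π/∂q_E = 111 − 6q_E − 2q_D = 0 ⇒ q_E = 18.5 − (1/3)q_D.
Substituting the second reaction function into the first: q_D = 27.5 − 0.5(18.5 − (1/3)q_D), which gives (5/6)q_D = 18.25 ⇒ q_D = 21.9.
Then q_E = 18.5 − (1/3)·21.9 = 11.2.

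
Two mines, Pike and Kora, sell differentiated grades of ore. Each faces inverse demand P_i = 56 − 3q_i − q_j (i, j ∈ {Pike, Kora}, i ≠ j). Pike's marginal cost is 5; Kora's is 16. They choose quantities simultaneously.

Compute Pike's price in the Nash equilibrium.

27.8

Mine Pike's profit: π = q_{Pike}(56 − 3q_{Pike} − q_{Kora}) − 5q_{Pike}.
∂π/∂q_{Pike} = 51 − 6q_{Pike} − q_{Kora} = 0 ⇒ q_{Pike} = 8.5 − (1/6)q_{Kora}.
Similarly q_{Kora} = 20/3 − (1/6)q_{Pike}.
Substituting the second reaction function into the first: q_{Pike} = 8.5 − (1/6)(20/3 − (1/6)q_{Pike}), which gives (35/36)q_{Pike} = 133/18 ⇒ q_{Pike} = 7.6.
Then q_{Kora} = 20/3 − (1/6)·7.6 = 5.4.
P_{Pike} = 56 − 3·7.6 − 5.4 = 27.8.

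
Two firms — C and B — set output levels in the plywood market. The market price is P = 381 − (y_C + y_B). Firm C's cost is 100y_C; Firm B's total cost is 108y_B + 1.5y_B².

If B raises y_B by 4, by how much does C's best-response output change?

-2

Firm C's profit: π = y_C(381 − (y_C + y_B)) − 100y_C.
∂π/∂y_C = 281 − 2y_C − y_B = 0, so y_C = 140.5 − 0.5y_B.
The reaction-function slope is −0.5, so a 4-unit rise in y_B moves y_C by −0.5 × 4 = −2. C's best response falls — the actions are strategic substitutes.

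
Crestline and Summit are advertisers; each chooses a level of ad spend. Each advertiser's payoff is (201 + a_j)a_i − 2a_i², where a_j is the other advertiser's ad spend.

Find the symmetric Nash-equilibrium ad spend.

Crestline's payoff is (201 + a_S)a_C − 2a_C².
∂π/∂a_C = 201 + a_S − 4a_C = 0, so a_C = 50.25 + 0.25a_S.
The game is symmetric, so in equilibrium a_S = a_C: the reaction function gives 0.75a_C = 50.25, hence a_C = 67.

67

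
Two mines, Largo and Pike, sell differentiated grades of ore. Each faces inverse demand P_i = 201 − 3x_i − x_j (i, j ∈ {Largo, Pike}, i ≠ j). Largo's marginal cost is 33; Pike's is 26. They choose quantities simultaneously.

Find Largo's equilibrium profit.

1699.32

Mine Largo's profit: π = x_{Largo}(201 − 3x_{Largo} − x_{Pike}) − 33x_{Largo}.
∂π/∂x_{Largo} = 168 − 6x_{Largo} − x_{Pike} = 0 ⇒ x_{Largo} = 28 − (1/6)x_{Pike}.
Similarly x_{Pike} = 175/6 − (1/6)x_{Largo}.
Substituting the second reaction function into the first: x_{Largo} = 28 − (1/6)(175/6 − (1/6)x_{Largo}), which gives (35/36)x_{Largo} = 833/36 ⇒ x_{Largo} = 23.8.
Then x_{Pike} = 175/6 − (1/6)·23.8 = 25.2.
P_{Largo} = 201 − 3·23.8 − 25.2 = 104.4.
Profit = (104.4 − 33)·23.8 = 1699.32.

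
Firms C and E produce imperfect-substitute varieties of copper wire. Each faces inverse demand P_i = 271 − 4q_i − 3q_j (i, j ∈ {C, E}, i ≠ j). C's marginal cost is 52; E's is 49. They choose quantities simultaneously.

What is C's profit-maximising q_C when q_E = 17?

Firm C's profit: π = q_C(271 − 4q_C − 3q_E) − 52q_C.
∂π/∂q_C = 219 − 8q_C − 3q_E = 0 ⇒ q_C = 27.375 − 0.375q_E.
At q_E = 17: q_C = 27.375 − 0.375·17 = 21.

21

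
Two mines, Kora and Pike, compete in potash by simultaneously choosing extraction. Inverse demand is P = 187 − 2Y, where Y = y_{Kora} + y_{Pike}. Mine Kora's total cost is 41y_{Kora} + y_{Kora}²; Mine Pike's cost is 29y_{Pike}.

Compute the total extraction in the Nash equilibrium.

Mine Kora's profit: π = y_{Kora}(187 − 2(y_{Kora} + y_{Pike})) − 41y_{Kora} − y_{Kora}².
∂π/∂y_{Kora} = 146 − 6y_{Kora} − 2y_{Pike} = 0, so y_{Kora} = 73/3 − (1/3)y_{Pike}.
For Pike: ∂π/∂y_{Pike} = 158 − 4y_{Pike} − 2y_{Kora} = 0 ⇒ y_{Pike} = 39.5 − 0.5y_{Kora}.
Solving the two reaction functions simultaneously: (1 − (−1/3)(−0.5))y_{Kora} = 73/3 − (1/3)·39.5, so (5/6)y_{Kora} = 67/6 and y_{Kora} = 13.4.
Then y_{Pike} = 39.5 − 0.5·13.4 = 32.8.
Total extraction: 13.4 + 32.8 = 46.2.

46.2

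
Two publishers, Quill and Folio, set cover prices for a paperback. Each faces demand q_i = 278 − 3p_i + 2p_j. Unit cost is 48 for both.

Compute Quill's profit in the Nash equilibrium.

Quill's profit: π = (p_{Quill} − 48)(278 − 3p_{Quill} + 2p_{Folio}).
∂π/∂p_{Quill} = 422 − 6p_{Quill} + 2p_{Folio} = 0 ⇒ p_{Quill} = 211/3 + (1/3)p_{Folio}.
The game is symmetric, so in equilibrium p_{Folio} = p_{Quill}: the reaction function gives (2/3)p_{Quill} = 211/3, hence p_{Quill} = 105.5.
q_{Quill} = 278 − 3·105.5 + 2·105.5 = 172.5.
Profit = (105.5 − 48)·172.5 = 9918.75.

9918.75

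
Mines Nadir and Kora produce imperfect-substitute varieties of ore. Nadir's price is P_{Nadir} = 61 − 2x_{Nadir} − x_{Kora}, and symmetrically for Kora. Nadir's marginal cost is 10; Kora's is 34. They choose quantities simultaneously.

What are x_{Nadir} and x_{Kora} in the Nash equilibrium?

11.8, 3.8

Mine Nadir's profit: π = x_{Nadir}(61 − 2x_{Nadir} − x_{Kora}) − 10x_{Nadir}.
∂π/∂x_{Nadir} = 51 − 4x_{Nadir} − x_{Kora} = 0 ⇒ x_{Nadir} = 12.75 − 0.25x_{Kora}.
Similarly x_{Kora} = 6.75 − 0.25x_{Nadir}.
Plugging x_{Kora} into Nadir's best response: x_{Nadir} = 12.75 − 0.25(6.75 − 0.25x_{Nadir}) ⇒ 0.9375x_{Nadir} = 11.0625, so x_{Nadir} = 11.8.
Then x_{Kora} = 6.75 − 0.25·11.8 = 3.8.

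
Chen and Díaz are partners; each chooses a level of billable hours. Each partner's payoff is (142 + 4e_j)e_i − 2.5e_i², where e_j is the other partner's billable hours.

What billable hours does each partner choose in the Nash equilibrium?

Chen's payoff is (142 + 4e_D)e_C − 2.5e_C².
∂π/∂e_C = 142 + 4e_D − 5e_C = 0, so e_C = 28.4 + 0.8e_D.
Setting e_C = e_D in the reaction function: e_C = 28.4 + 0.8e_C, so e_C = 28.4 / 0.2 = 142.

142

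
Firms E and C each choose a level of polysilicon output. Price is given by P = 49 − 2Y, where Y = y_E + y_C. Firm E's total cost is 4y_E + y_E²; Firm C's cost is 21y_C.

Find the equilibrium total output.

Firm E's profit: π = y_E(49 − 2(y_E + y_C)) − 4y_E − y_E².
∂π/∂y_E = 45 − 6y_E − 2y_C = 0, so y_E = 7.5 − (1/3)y_C.
For C: ∂π/∂y_C = 28 − 4y_C − 2y_E = 0 ⇒ y_C = 7 − 0.5y_E.
Solving the two reaction functions simultaneously: (1 − (−1/3)(−0.5))y_E = 7.5 − (1/3)·7, so (5/6)y_E = 31/6 and y_E = 6.2.
Then y_C = 7 − 0.5·6.2 = 3.9.
Total output: 6.2 + 3.9 = 10.1.

10.1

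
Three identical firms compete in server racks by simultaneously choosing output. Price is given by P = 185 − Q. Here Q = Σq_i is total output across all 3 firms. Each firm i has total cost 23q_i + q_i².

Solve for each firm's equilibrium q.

27

A representative firm's profit is π_i = q_i(185 − Q) − 23q_i − q_i², with Q = q_i + Σ_{j≠i} q_j.
First-order condition: 162 − 4q_i − Σ_{j≠i} q_j = 0.
With identical firms, set every q_j = q: then 162 − 4q − 2q = 0, i.e. q = 162/6 = 27.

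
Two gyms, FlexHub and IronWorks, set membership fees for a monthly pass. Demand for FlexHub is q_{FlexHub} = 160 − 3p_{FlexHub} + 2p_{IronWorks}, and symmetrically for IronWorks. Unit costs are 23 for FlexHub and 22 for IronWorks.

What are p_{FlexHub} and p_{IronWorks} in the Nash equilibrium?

FlexHub's profit: π = (p_{FlexHub} − 23)(160 − 3p_{FlexHub} + 2p_{IronWorks}).
∂π/∂p_{FlexHub} = 229 − 6p_{FlexHub} + 2p_{IronWorks} = 0 ⇒ p_{FlexHub} = 229/6 + (1/3)p_{IronWorks}.
Similarly p_{IronWorks} = 113/3 + (1/3)p_{FlexHub}.
Plugging p_{IronWorks} into FlexHub's best response: p_{FlexHub} = 229/6 + (1/3)(113/3 + (1/3)p_{FlexHub}) ⇒ (8/9)p_{FlexHub} = 913/18, so p_{FlexHub} = 57.0625.
Then p_{IronWorks} = 113/3 + (1/3)·57.0625 = 56.6875.

57.0625, 56.6875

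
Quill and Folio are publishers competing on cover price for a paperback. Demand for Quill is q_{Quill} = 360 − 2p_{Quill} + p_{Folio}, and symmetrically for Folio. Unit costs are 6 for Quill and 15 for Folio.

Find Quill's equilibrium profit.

Quill's profit: π = (p_{Quill} − 6)(360 − 2p_{Quill} + p_{Folio}).
∂π/∂p_{Quill} = 372 − 4p_{Quill} + p_{Folio} = 0 ⇒ p_{Quill} = 93 + 0.25p_{Folio}.
Similarly p_{Folio} = 97.5 + 0.25p_{Quill}.
Solving the two reaction functions simultaneously: (1 − (0.25)(0.25))p_{Quill} = 93 + 0.25·97.5, so 0.9375p_{Quill} = 117.375 and p_{Quill} = 125.2.
Then p_{Folio} = 97.5 + 0.25·125.2 = 128.8.
q_{Quill} = 360 − 2·125.2 + 128.8 = 238.4.
Profit = (125.2 − 6)·238.4 = 28417.28.

28417.28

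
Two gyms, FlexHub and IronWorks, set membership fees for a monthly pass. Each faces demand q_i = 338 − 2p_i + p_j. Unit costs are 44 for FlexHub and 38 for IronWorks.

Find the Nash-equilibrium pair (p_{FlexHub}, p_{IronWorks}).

141.2, 138.8

FlexHub's profit: π = (p_{FlexHub} − 44)(338 − 2p_{FlexHub} + p_{IronWorks}).
∂π/∂p_{FlexHub} = 426 − 4p_{FlexHub} + p_{IronWorks} = 0 ⇒ p_{FlexHub} = 106.5 + 0.25p_{IronWorks}.
Similarly p_{IronWorks} = 103.5 + 0.25p_{FlexHub}.
Substituting the second reaction function into the first: p_{FlexHub} = 106.5 + 0.25(103.5 + 0.25p_{FlexHub}), which gives 0.9375p_{FlexHub} = 132.375 ⇒ p_{FlexHub} = 141.2.
Then p_{IronWorks} = 103.5 + 0.25·141.2 = 138.8.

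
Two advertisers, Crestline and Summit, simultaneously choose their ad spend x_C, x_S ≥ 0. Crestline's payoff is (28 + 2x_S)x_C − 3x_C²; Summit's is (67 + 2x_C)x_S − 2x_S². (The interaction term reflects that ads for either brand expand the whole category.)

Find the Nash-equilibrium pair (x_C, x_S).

Expanding Crestline's payoff: 28x_C + 2x_Sx_C − 3x_C².
∂π/∂x_C = 28 + 2x_S − 6x_C = 0, so x_C = 14/3 + (1/3)x_S.
Likewise for Summit: x_S = 16.75 + 0.5x_C.
Substituting the second reaction function into the first: x_C = 14/3 + (1/3)(16.75 + 0.5x_C), which gives (5/6)x_C = 10.25 ⇒ x_C = 12.3.
Then x_S = 16.75 + 0.5·12.3 = 22.9.

12.3, 22.9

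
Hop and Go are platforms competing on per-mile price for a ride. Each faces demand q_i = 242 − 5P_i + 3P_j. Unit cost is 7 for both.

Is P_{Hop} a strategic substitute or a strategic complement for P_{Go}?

Hop's profit: π = (P_{Hop} − 7)(242 − 5P_{Hop} + 3P_{Go}).
∂π/∂P_{Hop} = 277 − 10P_{Hop} + 3P_{Go} = 0 ⇒ P_{Hop} = 27.7 + 0.3P_{Go}.
The best-response slope dP_{Hop}/dP_{Go} = 0.3 > 0: the reaction function is upward-sloping, so the choices are strategic complements.

strategic complements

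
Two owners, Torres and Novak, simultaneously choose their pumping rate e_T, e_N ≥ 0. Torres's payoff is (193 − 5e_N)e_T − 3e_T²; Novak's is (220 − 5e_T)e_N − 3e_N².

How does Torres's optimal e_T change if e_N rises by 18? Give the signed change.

-15

Expanding Torres's payoff: 193e_T − 5e_Ne_T − 3e_T².
∂π/∂e_T = 193 − 5e_N − 6e_T = 0, so e_T = 193/6 − (5/6)e_N.
The reaction-function slope is −5/6, so an 18-unit rise in e_N moves e_T by −5/6 × 18 = −15. Torres's best response falls — the actions are strategic substitutes.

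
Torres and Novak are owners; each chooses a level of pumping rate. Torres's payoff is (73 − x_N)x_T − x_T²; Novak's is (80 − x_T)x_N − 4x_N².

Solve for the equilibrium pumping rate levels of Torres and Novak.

Expanding Torres's payoff: 73x_T − x_Nx_T − x_T².
∂π/∂x_T = 73 − x_N − 2x_T = 0, so x_T = 36.5 − 0.5x_N.
Likewise for Novak: x_N = 10 − 0.125x_T.
Solving the two reaction functions simultaneously: (1 − (−0.5)(−0.125))x_T = 36.5 − 0.5·10, so 0.9375x_T = 31.5 and x_T = 33.6.
Then x_N = 10 − 0.125·33.6 = 5.8.

33.6, 5.8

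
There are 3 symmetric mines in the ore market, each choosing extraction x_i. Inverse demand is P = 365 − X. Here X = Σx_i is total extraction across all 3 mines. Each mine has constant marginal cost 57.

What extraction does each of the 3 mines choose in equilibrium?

77

A representative mine's profit is π_i = x_i(365 − X) − 57x_i, with X = x_i + Σ_{j≠i} x_j.
First-order condition: 308 − 2x_i − Σ_{j≠i} x_j = 0.
In a symmetric equilibrium every mine chooses the same x, so Σ_{j≠i} x_j = 2x. The condition becomes 308 − 4x = 0, giving x = 308/4 = 77.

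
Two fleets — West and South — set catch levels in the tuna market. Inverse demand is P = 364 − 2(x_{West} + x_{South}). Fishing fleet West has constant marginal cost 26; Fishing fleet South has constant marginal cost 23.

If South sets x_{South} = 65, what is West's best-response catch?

52

Fishing fleet West's profit: π = x_{West}(364 − 2(x_{West} + x_{South})) − 26x_{West}.
∂π/∂x_{West} = 338 − 4x_{West} − 2x_{South} = 0, so x_{West} = 84.5 − 0.5x_{South}.
At x_{South} = 65: x_{West} = 84.5 − 0.5·65 = 52.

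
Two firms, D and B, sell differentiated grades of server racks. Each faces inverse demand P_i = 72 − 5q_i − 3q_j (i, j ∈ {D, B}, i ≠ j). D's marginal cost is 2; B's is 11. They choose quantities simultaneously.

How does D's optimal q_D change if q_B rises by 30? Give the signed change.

Firm D's profit: π = q_D(72 − 5q_D − 3q_B) − 2q_D.
∂π/∂q_D = 70 − 10q_D − 3q_B = 0 ⇒ q_D = 7 − 0.3q_B.
The reaction-function slope is −0.3, so a 30-unit rise in q_B moves q_D by −0.3 × 30 = −9. D's best response falls — the actions are strategic substitutes.

-9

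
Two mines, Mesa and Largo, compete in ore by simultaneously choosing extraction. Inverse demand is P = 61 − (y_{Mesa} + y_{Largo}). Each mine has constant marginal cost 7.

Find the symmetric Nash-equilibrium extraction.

Mine Mesa's profit: π = y_{Mesa}(61 − (y_{Mesa} + y_{Largo})) − 7y_{Mesa}.
∂π/∂y_{Mesa} = 54 − 2y_{Mesa} − y_{Largo} = 0, so y_{Mesa} = 27 − 0.5y_{Largo}.
By symmetry y_{Largo} = y_{Mesa}; substituting into the reaction function, 1.5y_{Mesa} = 27 and y_{Mesa} = 18.

18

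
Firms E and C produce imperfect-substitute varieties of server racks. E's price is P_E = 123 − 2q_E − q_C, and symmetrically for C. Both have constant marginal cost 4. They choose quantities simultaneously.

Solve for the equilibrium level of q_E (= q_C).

23.8

Firm E's profit: π = q_E(123 − 2q_E − q_C) − 4q_E.
∂π/∂q_E = 119 − 4q_E − q_C = 0 ⇒ q_E = 29.75 − 0.25q_C.
The game is symmetric, so in equilibrium q_C = q_E: the reaction function gives 1.25q_E = 29.75, hence q_E = 23.8.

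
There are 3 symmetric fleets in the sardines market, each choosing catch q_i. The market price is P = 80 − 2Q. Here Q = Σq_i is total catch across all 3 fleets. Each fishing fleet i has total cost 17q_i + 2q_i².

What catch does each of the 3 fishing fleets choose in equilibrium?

A representative fishing fleet's profit is π_i = q_i(80 − 2Q) − 17q_i − 2q_i², with Q = q_i + Σ_{j≠i} q_j.
First-order condition: 63 − 8q_i − 2Σ_{j≠i} q_j = 0.
Imposing symmetry (q_j = q for all j) turns Σ_{j≠i} q_j into 2q, so 63 = 12q and q = 5.25.

5.25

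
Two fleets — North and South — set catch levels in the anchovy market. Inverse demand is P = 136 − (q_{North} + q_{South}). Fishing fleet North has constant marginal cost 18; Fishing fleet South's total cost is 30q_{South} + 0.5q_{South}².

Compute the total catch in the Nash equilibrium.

68.4

Fishing fleet North's profit: π = q_{North}(136 − (q_{North} + q_{South})) − 18q_{North}.
∂π/∂q_{North} = 118 − 2q_{North} − q_{South} = 0, so q_{North} = 59 − 0.5q_{South}.
For South: ∂π/∂q_{South} = 106 − 3q_{South} − q_{North} = 0 ⇒ q_{South} = 106/3 − (1/3)q_{North}.
Plugging q_{South} into North's best response: q_{North} = 59 − 0.5(106/3 − (1/3)q_{North}) ⇒ (5/6)q_{North} = 124/3, so q_{North} = 49.6.
Then q_{South} = 106/3 − (1/3)·49.6 = 18.8.
Total catch: 49.6 + 18.8 = 68.4.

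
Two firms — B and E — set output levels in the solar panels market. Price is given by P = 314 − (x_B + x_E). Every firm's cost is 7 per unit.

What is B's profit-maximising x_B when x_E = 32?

137.5

Firm B's profit: π = x_B(314 − (x_B + x_E)) − 7x_B.
∂π/∂x_B = 307 − 2x_B − x_E = 0, so x_B = 153.5 − 0.5x_E.
At x_E = 32: x_B = 153.5 − 0.5·32 = 137.5.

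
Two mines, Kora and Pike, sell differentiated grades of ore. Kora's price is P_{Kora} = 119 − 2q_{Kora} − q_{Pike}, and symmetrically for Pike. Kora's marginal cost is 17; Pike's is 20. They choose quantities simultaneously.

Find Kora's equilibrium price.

Mine Kora's profit: π = q_{Kora}(119 − 2q_{Kora} − q_{Pike}) − 17q_{Kora}.
∂π/∂q_{Kora} = 102 − 4q_{Kora} − q_{Pike} = 0 ⇒ q_{Kora} = 25.5 − 0.25q_{Pike}.
Similarly q_{Pike} = 24.75 − 0.25q_{Kora}.
Plugging q_{Pike} into Kora's best response: q_{Kora} = 25.5 − 0.25(24.75 − 0.25q_{Kora}) ⇒ 0.9375q_{Kora} = 19.3125, so q_{Kora} = 20.6.
Then q_{Pike} = 24.75 − 0.25·20.6 = 19.6.
P_{Kora} = 119 − 2·20.6 − 19.6 = 58.2.

58.2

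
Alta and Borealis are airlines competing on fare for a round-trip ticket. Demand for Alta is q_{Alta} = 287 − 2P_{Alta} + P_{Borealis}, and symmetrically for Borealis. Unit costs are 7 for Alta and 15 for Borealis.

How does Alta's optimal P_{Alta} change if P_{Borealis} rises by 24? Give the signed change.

6

Alta's profit: π = (P_{Alta} − 7)(287 − 2P_{Alta} + P_{Borealis}).
∂π/∂P_{Alta} = 301 − 4P_{Alta} + P_{Borealis} = 0 ⇒ P_{Alta} = 75.25 + 0.25P_{Borealis}.
The reaction-function slope is 0.25, so a 24-unit rise in P_{Borealis} moves P_{Alta} by 0.25 × 24 = 6. Alta's best response rises — the actions are strategic complements.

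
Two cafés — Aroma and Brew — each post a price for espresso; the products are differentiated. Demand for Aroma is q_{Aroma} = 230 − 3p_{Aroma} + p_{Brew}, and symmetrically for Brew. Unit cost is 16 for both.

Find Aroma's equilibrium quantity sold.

118.8

Aroma's profit: π = (p_{Aroma} − 16)(230 − 3p_{Aroma} + p_{Brew}).
∂π/∂p_{Aroma} = 278 − 6p_{Aroma} + p_{Brew} = 0 ⇒ p_{Aroma} = 139/3 + (1/6)p_{Brew}.
Setting p_{Aroma} = p_{Brew} in the reaction function: p_{Aroma} = 139/3 + (1/6)p_{Aroma}, so p_{Aroma} = (139/3) / (5/6) = 55.6.
q_{Aroma} = 230 − 3·55.6 + 55.6 = 118.8.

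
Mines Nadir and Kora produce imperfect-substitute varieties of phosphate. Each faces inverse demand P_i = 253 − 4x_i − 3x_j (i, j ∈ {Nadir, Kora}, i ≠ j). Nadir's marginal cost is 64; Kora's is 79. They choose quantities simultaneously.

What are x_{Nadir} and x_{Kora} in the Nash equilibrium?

18, 15

Mine Nadir's profit: π = x_{Nadir}(253 − 4x_{Nadir} − 3x_{Kora}) − 64x_{Nadir}.
∂π/∂x_{Nadir} = 189 − 8x_{Nadir} − 3x_{Kora} = 0 ⇒ x_{Nadir} = 23.625 − 0.375x_{Kora}.
Similarly x_{Kora} = 21.75 − 0.375x_{Nadir}.
Plugging x_{Kora} into Nadir's best response: x_{Nadir} = 23.625 − 0.375(21.75 − 0.375x_{Nadir}) ⇒ (55/64)x_{Nadir} = 495/32, so x_{Nadir} = 18.
Then x_{Kora} = 21.75 − 0.375·18 = 15.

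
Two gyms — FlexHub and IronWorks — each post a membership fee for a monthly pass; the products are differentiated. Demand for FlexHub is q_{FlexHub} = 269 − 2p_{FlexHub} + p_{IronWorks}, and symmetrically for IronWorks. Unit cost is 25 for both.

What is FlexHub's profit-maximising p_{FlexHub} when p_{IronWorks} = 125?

111

FlexHub's profit: π = (p_{FlexHub} − 25)(269 − 2p_{FlexHub} + p_{IronWorks}).
∂π/∂p_{FlexHub} = 319 − 4p_{FlexHub} + p_{IronWorks} = 0 ⇒ p_{FlexHub} = 79.75 + 0.25p_{IronWorks}.
At p_{IronWorks} = 125: p_{FlexHub} = 79.75 + 0.25·125 = 111.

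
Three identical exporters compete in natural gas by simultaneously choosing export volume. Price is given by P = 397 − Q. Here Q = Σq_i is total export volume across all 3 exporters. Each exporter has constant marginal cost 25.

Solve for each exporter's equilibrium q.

A representative exporter's profit is π_i = q_i(397 − Q) − 25q_i, with Q = q_i + Σ_{j≠i} q_j.
First-order condition: 372 − 2q_i − Σ_{j≠i} q_j = 0.
With identical exporters, set every q_j = q: then 372 − 2q − 2q = 0, i.e. q = 372/4 = 93.

93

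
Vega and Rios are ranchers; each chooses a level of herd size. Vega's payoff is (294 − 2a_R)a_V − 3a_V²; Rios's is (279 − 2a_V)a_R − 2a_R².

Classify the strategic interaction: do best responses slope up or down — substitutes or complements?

strategic substitutes

Expanding Vega's payoff: 294a_V − 2a_Ra_V − 3a_V².
∂π/∂a_V = 294 − 2a_R − 6a_V = 0, so a_V = 49 − (1/3)a_R.
The best-response slope da_V/da_R = −1/3 < 0: the reaction function is downward-sloping, so the choices are strategic substitutes.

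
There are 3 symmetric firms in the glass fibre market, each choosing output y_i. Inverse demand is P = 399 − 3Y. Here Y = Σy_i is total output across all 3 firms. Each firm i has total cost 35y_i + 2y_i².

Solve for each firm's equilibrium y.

22.75

A representative firm's profit is π_i = y_i(399 − 3Y) − 35y_i − 2y_i², with Y = y_i + Σ_{j≠i} y_j.
First-order condition: 364 − 10y_i − 3Σ_{j≠i} y_j = 0.
Imposing symmetry (y_j = y for all j) turns Σ_{j≠i} y_j into 2y, so 364 = 16y and y = 22.75.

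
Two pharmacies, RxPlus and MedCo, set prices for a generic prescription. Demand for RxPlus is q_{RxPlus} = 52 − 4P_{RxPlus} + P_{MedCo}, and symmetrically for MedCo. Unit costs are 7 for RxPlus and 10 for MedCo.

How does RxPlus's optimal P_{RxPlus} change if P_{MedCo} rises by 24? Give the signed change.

RxPlus's profit: π = (P_{RxPlus} − 7)(52 − 4P_{RxPlus} + P_{MedCo}).
∂π/∂P_{RxPlus} = 80 − 8P_{RxPlus} + P_{MedCo} = 0 ⇒ P_{RxPlus} = 10 + 0.125P_{MedCo}.
The reaction-function slope is 0.125, so a 24-unit rise in P_{MedCo} moves P_{RxPlus} by 0.125 × 24 = 3. RxPlus's best response rises — the actions are strategic complements.

3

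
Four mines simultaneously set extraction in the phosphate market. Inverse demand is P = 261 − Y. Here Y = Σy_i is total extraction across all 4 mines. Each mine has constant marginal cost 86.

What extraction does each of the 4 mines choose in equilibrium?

A representative mine's profit is π_i = y_i(261 − Y) − 86y_i, with Y = y_i + Σ_{j≠i} y_j.
First-order condition: 175 − 2y_i − Σ_{j≠i} y_j = 0.
Imposing symmetry (y_j = y for all j) turns Σ_{j≠i} y_j into 3y, so 175 = 5y and y = 35.

35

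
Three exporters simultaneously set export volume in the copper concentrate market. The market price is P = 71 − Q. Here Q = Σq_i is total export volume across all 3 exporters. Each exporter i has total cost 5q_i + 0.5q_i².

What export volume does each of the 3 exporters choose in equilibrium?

A representative exporter's profit is π_i = q_i(71 − Q) − 5q_i − 0.5q_i², with Q = q_i + Σ_{j≠i} q_j.
First-order condition: 66 − 3q_i − Σ_{j≠i} q_j = 0.
Imposing symmetry (q_j = q for all j) turns Σ_{j≠i} q_j into 2q, so 66 = 5q and q = 13.2.

13.2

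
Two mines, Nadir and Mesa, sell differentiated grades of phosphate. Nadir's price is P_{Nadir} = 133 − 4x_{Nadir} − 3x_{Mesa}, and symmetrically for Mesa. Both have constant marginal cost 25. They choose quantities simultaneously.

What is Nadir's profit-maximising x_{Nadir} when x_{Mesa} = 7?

Mine Nadir's profit: π = x_{Nadir}(133 − 4x_{Nadir} − 3x_{Mesa}) − 25x_{Nadir}.
∂π/∂x_{Nadir} = 108 − 8x_{Nadir} − 3x_{Mesa} = 0 ⇒ x_{Nadir} = 13.5 − 0.375x_{Mesa}.
At x_{Mesa} = 7: x_{Nadir} = 13.5 − 0.375·7 = 10.875.

10.875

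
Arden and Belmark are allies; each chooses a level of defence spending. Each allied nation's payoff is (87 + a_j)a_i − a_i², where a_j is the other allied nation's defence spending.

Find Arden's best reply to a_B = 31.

59

Arden's payoff is (87 + a_B)a_A − a_A².
∂π/∂a_A = 87 + a_B − 2a_A = 0, so a_A = 43.5 + 0.5a_B.
At a_B = 31: a_A = 43.5 + 0.5·31 = 59.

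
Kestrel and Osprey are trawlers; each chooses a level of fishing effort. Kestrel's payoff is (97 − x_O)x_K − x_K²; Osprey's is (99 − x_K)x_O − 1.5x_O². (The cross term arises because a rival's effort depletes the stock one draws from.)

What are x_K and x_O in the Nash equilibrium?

38.4, 20.2

Expanding Kestrel's payoff: 97x_K − x_Ox_K − x_K².
∂π/∂x_K = 97 − x_O − 2x_K = 0, so x_K = 48.5 − 0.5x_O.
Likewise for Osprey: x_O = 33 − (1/3)x_K.
Plugging x_O into Kestrel's best response: x_K = 48.5 − 0.5(33 − (1/3)x_K) ⇒ (5/6)x_K = 32, so x_K = 38.4.
Then x_O = 33 − (1/3)·38.4 = 20.2.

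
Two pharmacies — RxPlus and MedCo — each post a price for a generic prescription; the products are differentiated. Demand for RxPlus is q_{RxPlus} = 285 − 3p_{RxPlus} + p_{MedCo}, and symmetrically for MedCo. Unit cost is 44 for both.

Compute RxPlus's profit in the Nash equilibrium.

4657.08

RxPlus's profit: π = (p_{RxPlus} − 44)(285 − 3p_{RxPlus} + p_{MedCo}).
∂π/∂p_{RxPlus} = 417 − 6p_{RxPlus} + p_{MedCo} = 0 ⇒ p_{RxPlus} = 69.5 + (1/6)p_{MedCo}.
Setting p_{RxPlus} = p_{MedCo} in the reaction function: p_{RxPlus} = 69.5 + (1/6)p_{RxPlus}, so p_{RxPlus} = 69.5 / (5/6) = 83.4.
q_{RxPlus} = 285 − 3·83.4 + 83.4 = 118.2.
Profit = (83.4 − 44)·118.2 = 4657.08.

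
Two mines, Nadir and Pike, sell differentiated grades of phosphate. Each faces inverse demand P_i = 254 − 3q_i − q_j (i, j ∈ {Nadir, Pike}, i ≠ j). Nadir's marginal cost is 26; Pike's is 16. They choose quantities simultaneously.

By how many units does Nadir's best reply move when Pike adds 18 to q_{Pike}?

-3

Mine Nadir's profit: π = q_{Nadir}(254 − 3q_{Nadir} − q_{Pike}) − 26q_{Nadir}.
∂π/∂q_{Nadir} = 228 − 6q_{Nadir} − q_{Pike} = 0 ⇒ q_{Nadir} = 38 − (1/6)q_{Pike}.
The reaction-function slope is −1/6, so an 18-unit rise in q_{Pike} moves q_{Nadir} by −1/6 × 18 = −3. Nadir's best response falls — the actions are strategic substitutes.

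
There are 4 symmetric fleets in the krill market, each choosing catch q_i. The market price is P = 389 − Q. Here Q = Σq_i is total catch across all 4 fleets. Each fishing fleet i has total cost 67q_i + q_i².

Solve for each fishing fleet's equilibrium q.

46

A representative fishing fleet's profit is π_i = q_i(389 − Q) − 67q_i − q_i², with Q = q_i + Σ_{j≠i} q_j.
First-order condition: 322 − 4q_i − Σ_{j≠i} q_j = 0.
In a symmetric equilibrium every fishing fleet chooses the same q, so Σ_{j≠i} q_j = 3q. The condition becomes 322 − 7q = 0, giving q = 322/7 = 46.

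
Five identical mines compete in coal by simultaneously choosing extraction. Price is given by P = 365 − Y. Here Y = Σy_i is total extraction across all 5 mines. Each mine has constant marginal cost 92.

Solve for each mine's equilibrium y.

45.5

A representative mine's profit is π_i = y_i(365 − Y) − 92y_i, with Y = y_i + Σ_{j≠i} y_j.
First-order condition: 273 − 2y_i − Σ_{j≠i} y_j = 0.
Imposing symmetry (y_j = y for all j) turns Σ_{j≠i} y_j into 4y, so 273 = 6y and y = 45.5.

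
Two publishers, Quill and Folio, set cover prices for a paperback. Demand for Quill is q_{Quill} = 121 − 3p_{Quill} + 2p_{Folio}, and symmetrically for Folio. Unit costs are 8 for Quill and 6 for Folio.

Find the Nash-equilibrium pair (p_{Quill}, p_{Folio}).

35.875, 35.125

Quill's profit: π = (p_{Quill} − 8)(121 − 3p_{Quill} + 2p_{Folio}).
∂π/∂p_{Quill} = 145 − 6p_{Quill} + 2p_{Folio} = 0 ⇒ p_{Quill} = 145/6 + (1/3)p_{Folio}.
Similarly p_{Folio} = 139/6 + (1/3)p_{Quill}.
Plugging p_{Folio} into Quill's best response: p_{Quill} = 145/6 + (1/3)(139/6 + (1/3)p_{Quill}) ⇒ (8/9)p_{Quill} = 287/9, so p_{Quill} = 35.875.
Then p_{Folio} = 139/6 + (1/3)·35.875 = 35.125.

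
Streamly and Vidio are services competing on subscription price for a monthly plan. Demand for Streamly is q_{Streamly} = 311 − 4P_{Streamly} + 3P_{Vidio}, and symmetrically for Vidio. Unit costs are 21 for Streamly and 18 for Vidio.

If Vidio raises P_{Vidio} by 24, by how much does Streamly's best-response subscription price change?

9

Streamly's profit: π = (P_{Streamly} − 21)(311 − 4P_{Streamly} + 3P_{Vidio}).
∂π/∂P_{Streamly} = 395 − 8P_{Streamly} + 3P_{Vidio} = 0 ⇒ P_{Streamly} = 49.375 + 0.375P_{Vidio}.
The reaction-function slope is 0.375, so a 24-unit rise in P_{Vidio} moves P_{Streamly} by 0.375 × 24 = 9. Streamly's best response rises — the actions are strategic complements.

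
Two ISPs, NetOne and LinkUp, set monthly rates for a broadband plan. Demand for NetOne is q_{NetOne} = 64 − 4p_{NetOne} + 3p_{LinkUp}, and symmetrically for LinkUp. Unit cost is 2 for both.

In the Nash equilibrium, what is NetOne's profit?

NetOne's profit: π = (p_{NetOne} − 2)(64 − 4p_{NetOne} + 3p_{LinkUp}).
∂π/∂p_{NetOne} = 72 − 8p_{NetOne} + 3p_{LinkUp} = 0 ⇒ p_{NetOne} = 9 + 0.375p_{LinkUp}.
Setting p_{NetOne} = p_{LinkUp} in the reaction function: p_{NetOne} = 9 + 0.375p_{NetOne}, so p_{NetOne} = 9 / 0.625 = 14.4.
q_{NetOne} = 64 − 4·14.4 + 3·14.4 = 49.6.
Profit = (14.4 − 2)·49.6 = 615.04.

615.04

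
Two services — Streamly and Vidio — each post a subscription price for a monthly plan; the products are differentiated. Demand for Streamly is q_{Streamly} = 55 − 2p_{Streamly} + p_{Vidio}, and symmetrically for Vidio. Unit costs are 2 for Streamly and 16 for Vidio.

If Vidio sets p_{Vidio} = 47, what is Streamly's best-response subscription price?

26.5

Streamly's profit: π = (p_{Streamly} − 2)(55 − 2p_{Streamly} + p_{Vidio}).
∂π/∂p_{Streamly} = 59 − 4p_{Streamly} + p_{Vidio} = 0 ⇒ p_{Streamly} = 14.75 + 0.25p_{Vidio}.
At p_{Vidio} = 47: p_{Streamly} = 14.75 + 0.25·47 = 26.5.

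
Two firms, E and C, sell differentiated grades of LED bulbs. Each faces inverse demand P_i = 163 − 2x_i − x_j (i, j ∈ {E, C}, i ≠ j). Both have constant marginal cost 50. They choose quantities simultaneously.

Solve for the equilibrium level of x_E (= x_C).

Firm E's profit: π = x_E(163 − 2x_E − x_C) − 50x_E.
∂π/∂x_E = 113 − 4x_E − x_C = 0 ⇒ x_E = 28.25 − 0.25x_C.
Setting x_E = x_C in the reaction function: x_E = 28.25 − 0.25x_E, so x_E = 28.25 / 1.25 = 22.6.

22.6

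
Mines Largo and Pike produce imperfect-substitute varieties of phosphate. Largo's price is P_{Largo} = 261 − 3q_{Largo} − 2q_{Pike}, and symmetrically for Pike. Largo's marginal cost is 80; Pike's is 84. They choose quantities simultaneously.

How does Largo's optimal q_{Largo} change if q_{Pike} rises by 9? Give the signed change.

Mine Largo's profit: π = q_{Largo}(261 − 3q_{Largo} − 2q_{Pike}) − 80q_{Largo}.
∂π/∂q_{Largo} = 181 − 6q_{Largo} − 2q_{Pike} = 0 ⇒ q_{Largo} = 181/6 − (1/3)q_{Pike}.
The reaction-function slope is −1/3, so a 9-unit rise in q_{Pike} moves q_{Largo} by −1/3 × 9 = −3. Largo's best response falls — the actions are strategic substitutes.

-3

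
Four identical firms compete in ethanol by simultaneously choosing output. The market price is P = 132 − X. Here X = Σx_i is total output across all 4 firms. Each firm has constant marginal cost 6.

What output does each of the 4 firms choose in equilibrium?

A representative firm's profit is π_i = x_i(132 − X) − 6x_i, with X = x_i + Σ_{j≠i} x_j.
First-order condition: 126 − 2x_i − Σ_{j≠i} x_j = 0.
Imposing symmetry (x_j = x for all j) turns Σ_{j≠i} x_j into 3x, so 126 = 5x and x = 25.2.

25.2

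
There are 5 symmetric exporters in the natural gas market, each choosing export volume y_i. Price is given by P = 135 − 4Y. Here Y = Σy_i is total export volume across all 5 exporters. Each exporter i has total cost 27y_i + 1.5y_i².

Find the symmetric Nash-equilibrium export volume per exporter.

A representative exporter's profit is π_i = y_i(135 − 4Y) − 27y_i − 1.5y_i², with Y = y_i + Σ_{j≠i} y_j.
First-order condition: 108 − 11y_i − 4Σ_{j≠i} y_j = 0.
Imposing symmetry (y_j = y for all j) turns Σ_{j≠i} y_j into 4y, so 108 = 27y and y = 4.

4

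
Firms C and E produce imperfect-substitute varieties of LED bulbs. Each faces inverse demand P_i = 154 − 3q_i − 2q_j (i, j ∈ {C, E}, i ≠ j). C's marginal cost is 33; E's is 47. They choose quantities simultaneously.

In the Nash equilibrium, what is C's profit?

768

Firm C's profit: π = q_C(154 − 3q_C − 2q_E) − 33q_C.
∂π/∂q_C = 121 − 6q_C − 2q_E = 0 ⇒ q_C = 121/6 − (1/3)q_E.
Similarly q_E = 107/6 − (1/3)q_C.
Solving the two reaction functions simultaneously: (1 − (−1/3)(−1/3))q_C = 121/6 − (1/3)·(107/6), so (8/9)q_C = 128/9 and q_C = 16.
Then q_E = 107/6 − (1/3)·16 = 12.5.
P_C = 154 − 3·16 − 2·12.5 = 81.
Profit = (81 − 33)·16 = 768.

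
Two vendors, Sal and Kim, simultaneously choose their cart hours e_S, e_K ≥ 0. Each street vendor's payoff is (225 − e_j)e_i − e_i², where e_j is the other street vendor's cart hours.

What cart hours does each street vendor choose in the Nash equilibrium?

75

Sal's payoff is (225 − e_K)e_S − e_S².
∂π/∂e_S = 225 − e_K − 2e_S = 0, so e_S = 112.5 − 0.5e_K.
By symmetry e_K = e_S; substituting into the reaction function, 1.5e_S = 112.5 and e_S = 75.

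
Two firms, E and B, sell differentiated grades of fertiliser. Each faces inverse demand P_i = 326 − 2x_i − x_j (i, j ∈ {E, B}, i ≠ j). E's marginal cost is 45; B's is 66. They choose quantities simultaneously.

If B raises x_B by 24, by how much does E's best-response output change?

Firm E's profit: π = x_E(326 − 2x_E − x_B) − 45x_E.
∂π/∂x_E = 281 − 4x_E − x_B = 0 ⇒ x_E = 70.25 − 0.25x_B.
The reaction-function slope is −0.25, so a 24-unit rise in x_B moves x_E by −0.25 × 24 = −6. E's best response falls — the actions are strategic substitutes.

-6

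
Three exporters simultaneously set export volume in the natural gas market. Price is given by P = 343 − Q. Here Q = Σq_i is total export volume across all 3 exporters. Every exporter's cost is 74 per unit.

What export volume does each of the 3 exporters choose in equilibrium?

A representative exporter's profit is π_i = q_i(343 − Q) − 74q_i, with Q = q_i + Σ_{j≠i} q_j.
First-order condition: 269 − 2q_i − Σ_{j≠i} q_j = 0.
In a symmetric equilibrium every exporter chooses the same q, so Σ_{j≠i} q_j = 2q. The condition becomes 269 − 4q = 0, giving q = 269/4 = 67.25.

67.25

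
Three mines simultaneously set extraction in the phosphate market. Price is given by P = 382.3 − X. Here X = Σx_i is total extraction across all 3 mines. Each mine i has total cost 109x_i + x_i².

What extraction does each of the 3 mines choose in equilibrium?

45.55

A representative mine's profit is π_i = x_i(382.3 − X) − 109x_i − x_i², with X = x_i + Σ_{j≠i} x_j.
First-order condition: 273.3 − 4x_i − Σ_{j≠i} x_j = 0.
Imposing symmetry (x_j = x for all j) turns Σ_{j≠i} x_j into 2x, so 273.3 = 6x and x = 45.55.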